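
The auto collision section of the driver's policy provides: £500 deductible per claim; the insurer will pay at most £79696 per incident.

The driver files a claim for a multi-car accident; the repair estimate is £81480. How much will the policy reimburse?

Subtract the deductible: £81480 − £500 = £80980.
The £79696 per-incident cap binds; insurer pays £79696.

£79696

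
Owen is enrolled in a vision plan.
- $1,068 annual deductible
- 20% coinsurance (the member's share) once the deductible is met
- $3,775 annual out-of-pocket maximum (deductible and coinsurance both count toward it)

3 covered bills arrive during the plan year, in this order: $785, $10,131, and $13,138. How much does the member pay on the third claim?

$737.40

#1 ($785): entire amount goes to the deductible. Member pays $785; OOP now $785.
#2 ($10,131): deductible takes $283, $9,848 remains; member's 20% is $1,969.60. Cost to member: $2,252.60. OOP to date $3,037.60.
#3 ($13,138): 20% coinsurance on $13,138 = $2,627.60. Adding that to $3,037.60 gives $5,665.20, past the $3,775 cap; member pays only $3,775 − $3,037.60 = $737.40.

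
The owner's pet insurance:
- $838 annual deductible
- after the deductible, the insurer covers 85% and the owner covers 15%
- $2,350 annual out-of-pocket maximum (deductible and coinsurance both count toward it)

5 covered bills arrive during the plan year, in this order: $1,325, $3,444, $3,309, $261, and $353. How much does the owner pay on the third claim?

Bill 1, $1,325: $838 to deductible, leaving $487; 15% of $487 = $73.05. Owner owes $911.05 (running OOP $911.05).
Bill 2, $3,444: 15% coinsurance on $3,444 = $516.60. Owner owes $516.60 (running OOP $1,427.65).
Bill 3, $3,309: 15% coinsurance on $3,309 = $496.35. Owner owes $496.35 (running OOP $1,924).

$496.35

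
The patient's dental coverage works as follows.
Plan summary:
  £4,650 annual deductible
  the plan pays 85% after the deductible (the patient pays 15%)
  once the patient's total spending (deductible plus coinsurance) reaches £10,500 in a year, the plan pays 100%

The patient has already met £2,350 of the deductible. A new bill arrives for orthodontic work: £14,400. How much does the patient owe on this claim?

£2,350 of the £4,650 deductible is already met, leaving £2,300.
The remaining £12,100 (= £14,400 − £2,300) moves to coinsurance.
15% of £12,100 = £1,815 falls to the patient.
Patient responsibility before any cap: £2,300 + £1,815 = £4,115.
Total out-of-pocket so far would be £2,350 + £4,115 = £6,465, below the £10,500 cap — no reduction.

£4,115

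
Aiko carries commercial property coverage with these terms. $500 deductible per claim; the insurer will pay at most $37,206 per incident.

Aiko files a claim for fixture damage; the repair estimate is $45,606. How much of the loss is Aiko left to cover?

Subtract the deductible: $45,606 − $500 = $45,106.
The $37,206 per-incident cap binds; insurer pays $37,206.
The business bears the rest of the original loss: $45,606 − $37,206 = $8,400.

$8,400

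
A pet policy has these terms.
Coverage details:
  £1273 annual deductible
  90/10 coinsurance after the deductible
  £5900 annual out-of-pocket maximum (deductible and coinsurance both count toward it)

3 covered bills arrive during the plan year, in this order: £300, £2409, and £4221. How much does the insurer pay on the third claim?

£3798.90

Claim 1 — £300: all of it applies to the deductible. Cost to owner: £300. OOP to date £300. Insurer: £300 − £300 = £0.
Claim 2 — £2409: £973 to deductible, leaving £1436; 10% of £1436 = £143.60. Owner pays £1116.60; OOP now £1416.60. Plan pays £2409 − £1116.60 = £1292.40.
Claim 3 — £4221: 10% coinsurance on £4221 = £422.10. Owner pays £422.10; OOP now £1838.70. Plan pays £4221 − £422.10 = £3798.90.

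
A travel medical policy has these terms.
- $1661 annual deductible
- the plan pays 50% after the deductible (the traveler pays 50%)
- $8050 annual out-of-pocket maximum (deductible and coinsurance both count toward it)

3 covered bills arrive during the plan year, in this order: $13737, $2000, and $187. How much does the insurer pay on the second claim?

Claim 1 — $13737: deductible takes $1661, $12076 remains; 50% of $12076 = $6038. Cost to traveler: $7699. OOP to date $7699. Plan pays $13737 − $7699 = $6038.
Claim 2 — $2000: deductible met; 50% of $2000 = $1000. That would push OOP to $8699, over the $8050 cap, so traveler pays $8050 − $7699 = $351. Insurer: $2000 − $351 = $1649.

$1649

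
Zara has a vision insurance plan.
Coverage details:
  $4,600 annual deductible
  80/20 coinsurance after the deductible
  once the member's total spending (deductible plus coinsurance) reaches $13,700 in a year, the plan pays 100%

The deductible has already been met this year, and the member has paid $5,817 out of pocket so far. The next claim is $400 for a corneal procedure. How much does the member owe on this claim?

$80

The deductible is already satisfied, so the full bill goes to coinsurance.
Coinsurance: $400 × 20% = $80.
Total out-of-pocket so far would be $5,817 + $80 = $5,897, below the $13,700 cap — no reduction.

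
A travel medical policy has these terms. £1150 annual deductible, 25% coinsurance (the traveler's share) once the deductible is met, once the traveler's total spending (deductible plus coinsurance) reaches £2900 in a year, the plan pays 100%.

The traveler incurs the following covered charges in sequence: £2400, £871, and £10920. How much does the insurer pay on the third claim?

Claim 1 — £2400: deductible takes £1150, £1250 remains; 25% of £1250 = £312.50. Traveler owes £1462.50 (running OOP £1462.50). Plan pays £2400 − £1462.50 = £937.50.
Claim 2 — £871: 25% coinsurance on £871 = £217.75. Traveler pays £217.75; OOP now £1680.25. Plan pays £871 − £217.75 = £653.25.
Claim 3 — £10920: deductible already satisfied, so traveler's share is 25% × £10920 = £2730. OOP would hit £4410.25 > £2900, so the cap limits the traveler to £2900 − £1680.25 = £1219.75. Plan pays £10920 − £1219.75 = £9700.25.

£9700.25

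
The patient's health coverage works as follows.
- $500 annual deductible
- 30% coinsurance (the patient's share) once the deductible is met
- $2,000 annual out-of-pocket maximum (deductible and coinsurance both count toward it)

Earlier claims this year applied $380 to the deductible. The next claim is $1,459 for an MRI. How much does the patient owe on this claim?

Deductible still to meet: $500 − $380 = $120.
That leaves $1,459 − $120 = $1,339 for coinsurance.
30% of $1,339 = $401.70 falls to the patient.
That puts the patient's cost at $120 + $401.70 = $521.70 before any cap.
Cumulative spending $380 + $521.70 = $901.70 stays under the $2,000 maximum.

$521.70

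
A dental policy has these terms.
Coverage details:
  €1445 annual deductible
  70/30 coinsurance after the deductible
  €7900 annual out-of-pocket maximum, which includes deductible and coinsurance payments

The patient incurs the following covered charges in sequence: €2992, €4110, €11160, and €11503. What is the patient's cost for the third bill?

€3348

Claim 1 — €2992: deductible takes €1445, €1547 remains; 30% of €1547 = €464.10. Patient owes €1909.10 (running OOP €1909.10).
Claim 2 — €4110: deductible met; 30% of €4110 = €1233. Patient owes €1233 (running OOP €3142.10).
Claim 3 — €11160: deductible already satisfied, so patient's share is 30% × €11160 = €3348. Patient pays €3348; OOP now €6490.10.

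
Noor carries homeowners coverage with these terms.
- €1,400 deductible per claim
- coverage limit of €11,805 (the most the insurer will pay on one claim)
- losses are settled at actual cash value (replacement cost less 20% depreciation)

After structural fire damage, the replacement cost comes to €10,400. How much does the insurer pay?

€6,920

Depreciate 20%: the covered value is €10,400 × 0.8 = €8,320.
After the deductible, €8,320 − €1,400 = €6,920 remains.
That's under the €11,805 cap, so the insurer reimburses the full €6,920.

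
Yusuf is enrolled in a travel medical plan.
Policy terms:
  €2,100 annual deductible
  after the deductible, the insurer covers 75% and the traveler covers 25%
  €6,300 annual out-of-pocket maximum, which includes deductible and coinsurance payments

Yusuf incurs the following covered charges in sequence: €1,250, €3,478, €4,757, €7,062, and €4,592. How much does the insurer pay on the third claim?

€3,567.75

Claim 1 (€1,250): entire amount goes to the deductible. Traveler pays €1,250; OOP now €1,250. Insurer: €1,250 − €1,250 = €0.
Claim 2 (€3,478): deductible takes €850, €2,628 remains; 25% of €2,628 = €657. Traveler pays €1,507; OOP now €2,757. Plan pays €3,478 − €1,507 = €1,971.
Claim 3 (€4,757): deductible met; 25% of €4,757 = €1,189.25. Cost to traveler: €1,189.25. OOP to date €3,946.25. Insurer: €4,757 − €1,189.25 = €3,567.75.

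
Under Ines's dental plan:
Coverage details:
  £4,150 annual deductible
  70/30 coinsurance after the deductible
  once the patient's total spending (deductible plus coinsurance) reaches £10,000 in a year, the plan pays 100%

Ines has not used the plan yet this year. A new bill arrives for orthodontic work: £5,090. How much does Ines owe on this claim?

£4,432

Nothing has been paid toward the £4,150 deductible, so the first £4,150 of this charge is applied there.
After the £4,150 deductible portion, £5,090 − £4,150 = £940 is subject to coinsurance.
Coinsurance: £940 × 30% = £282.
Patient responsibility before any cap: £4,150 + £282 = £4,432.
Total out-of-pocket so far would be £0 + £4,432 = £4,432, below the £10,000 cap — no reduction.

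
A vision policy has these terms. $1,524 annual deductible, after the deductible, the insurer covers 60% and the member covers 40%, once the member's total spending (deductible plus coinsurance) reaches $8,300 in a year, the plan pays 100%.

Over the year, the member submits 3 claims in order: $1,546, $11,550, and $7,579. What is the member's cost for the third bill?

$2,147.20

Bill 1, $1,546: deductible takes $1,524, $22 remains; 40% of $22 = $8.80. Member owes $1,532.80 (running OOP $1,532.80).
Bill 2, $11,550: 40% coinsurance on $11,550 = $4,620. Member owes $4,620 (running OOP $6,152.80).
Bill 3, $7,579: 40% coinsurance on $7,579 = $3,031.60. OOP would hit $9,184.40 > $8,300, so the cap limits the member to $8,300 − $6,152.80 = $2,147.20.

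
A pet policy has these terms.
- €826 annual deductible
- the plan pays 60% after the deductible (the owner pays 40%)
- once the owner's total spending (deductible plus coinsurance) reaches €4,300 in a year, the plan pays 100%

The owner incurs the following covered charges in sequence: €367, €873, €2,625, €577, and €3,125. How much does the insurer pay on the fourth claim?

€346.20

Claim 1 — €367: entire amount goes to the deductible. Owner pays €367; OOP now €367. Plan pays €367 − €367 = €0.
Claim 2 — €873: deductible takes €459, €414 remains; coinsurance €414 × 40% = €165.60. Cost to owner: €624.60. OOP to date €991.60. Plan pays €873 − €624.60 = €248.40.
Claim 3 — €2,625: deductible already satisfied, so owner's share is 40% × €2,625 = €1,050. Owner pays €1,050; OOP now €2,041.60. Insurer: €2,625 − €1,050 = €1,575.
Claim 4 — €577: 40% coinsurance on €577 = €230.80. Cost to owner: €230.80. OOP to date €2,272.40. Insurer: €577 − €230.80 = €346.20.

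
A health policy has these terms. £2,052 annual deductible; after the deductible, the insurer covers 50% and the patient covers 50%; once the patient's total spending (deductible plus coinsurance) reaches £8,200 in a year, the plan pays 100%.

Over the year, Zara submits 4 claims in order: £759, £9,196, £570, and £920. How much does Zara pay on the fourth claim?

Claim 1 (£759): all of it applies to the deductible. Cost to patient: £759. OOP to date £759.
Claim 2 (£9,196): £1,293 finishes the deductible; £7,903 goes to coinsurance; 50% of £7,903 = £3,951.50. Patient pays £5,244.50; OOP now £6,003.50.
Claim 3 (£570): deductible met; 50% of £570 = £285. Cost to patient: £285. OOP to date £6,288.50.
Claim 4 (£920): deductible already satisfied, so patient's share is 50% × £920 = £460. Patient pays £460; OOP now £6,748.50.

£460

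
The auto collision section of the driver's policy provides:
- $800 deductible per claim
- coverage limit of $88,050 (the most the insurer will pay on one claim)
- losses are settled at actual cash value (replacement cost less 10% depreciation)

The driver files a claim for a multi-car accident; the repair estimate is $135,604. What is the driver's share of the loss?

$47,554

Actual cash value after 10% depreciation: $135,604 × 90% = $122,043.60.
After the deductible, $122,043.60 − $800 = $121,243.60 remains.
The $88,050 per-incident cap binds; insurer pays $88,050.
Out of pocket: $135,604 − $88,050 = $47,554.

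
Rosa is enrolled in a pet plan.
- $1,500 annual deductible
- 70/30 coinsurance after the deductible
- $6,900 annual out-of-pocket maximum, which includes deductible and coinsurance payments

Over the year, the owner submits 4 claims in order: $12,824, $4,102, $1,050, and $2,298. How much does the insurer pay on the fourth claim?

Claim 1 — $12,824: $1,500 finishes the deductible; $11,324 goes to coinsurance; 30% of $11,324 = $3,397.20. Owner pays $4,897.20; OOP now $4,897.20. Plan pays $12,824 − $4,897.20 = $7,926.80.
Claim 2 — $4,102: deductible met; 30% of $4,102 = $1,230.60. Cost to owner: $1,230.60. OOP to date $6,127.80. Plan pays $4,102 − $1,230.60 = $2,871.40.
Claim 3 — $1,050: deductible met; 30% of $1,050 = $315. Owner pays $315; OOP now $6,442.80. Insurer: $1,050 − $315 = $735.
Claim 4 — $2,298: 30% coinsurance on $2,298 = $689.40. That would push OOP to $7,132.20, over the $6,900 cap, so owner pays $6,900 − $6,442.80 = $457.20. Insurer: $2,298 − $457.20 = $1,840.80.

$1,840.80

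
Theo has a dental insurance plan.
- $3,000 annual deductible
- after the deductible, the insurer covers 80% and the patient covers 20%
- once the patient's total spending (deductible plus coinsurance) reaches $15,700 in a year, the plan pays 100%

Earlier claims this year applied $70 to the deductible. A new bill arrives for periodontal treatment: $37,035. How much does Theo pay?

$9,751

$70 of the $3,000 deductible is already met, leaving $2,930.
After the $2,930 deductible portion, $37,035 − $2,930 = $34,105 is subject to coinsurance.
20% of $34,105 = $6,821 falls to the patient.
Patient responsibility before any cap: $2,930 + $6,821 = $9,751.
Year-to-date out-of-pocket becomes $70 + $9,751 = $9,821, still under the $15,700 maximum, so no cap applies.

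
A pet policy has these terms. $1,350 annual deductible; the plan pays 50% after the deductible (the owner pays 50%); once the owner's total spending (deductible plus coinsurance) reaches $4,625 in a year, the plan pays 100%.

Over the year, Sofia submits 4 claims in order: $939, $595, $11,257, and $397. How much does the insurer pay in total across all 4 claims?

$8,563

Claim 1 ($939): entire amount goes to the deductible. Cost to owner: $939. OOP to date $939. Plan pays $939 − $939 = $0.
Claim 2 ($595): $411 finishes the deductible; $184 goes to coinsurance; coinsurance $184 × 50% = $92. Owner pays $503; OOP now $1,442. Plan pays $595 − $503 = $92.
Claim 3 ($11,257): 50% coinsurance on $11,257 = $5,628.50. That would push OOP to $7,070.50, over the $4,625 cap, so owner pays $4,625 − $1,442 = $3,183. Plan pays $11,257 − $3,183 = $8,074.
Claim 4 ($397): deductible met; 50% of $397 = $198.50. Adding that to $4,625 gives $4,823.50, past the $4,625 cap; owner pays only $4,625 − $4,625 = $0. Plan pays $397 − $0 = $397.
Insurer total: $0 + $92 + $8,074 + $397 = $8,563.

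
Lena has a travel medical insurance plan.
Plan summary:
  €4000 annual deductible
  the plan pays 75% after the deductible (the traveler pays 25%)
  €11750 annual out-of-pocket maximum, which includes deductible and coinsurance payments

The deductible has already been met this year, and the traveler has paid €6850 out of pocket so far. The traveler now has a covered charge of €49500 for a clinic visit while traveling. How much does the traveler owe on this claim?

The deductible is already satisfied, so the full bill goes to coinsurance.
Coinsurance: €49500 × 25% = €12375.
Year-to-date out-of-pocket would reach €6850 + €12375 = €19225, above the €11750 maximum, so the traveler pays only €11750 − €6850 = €4900.

€4900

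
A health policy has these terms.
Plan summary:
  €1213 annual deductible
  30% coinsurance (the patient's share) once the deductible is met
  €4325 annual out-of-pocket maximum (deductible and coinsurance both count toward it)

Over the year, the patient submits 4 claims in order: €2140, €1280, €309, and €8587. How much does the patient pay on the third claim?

€92.70

Bill 1, €2140: €1213 finishes the deductible; €927 goes to coinsurance; 30% of €927 = €278.10. Patient pays €1491.10; OOP now €1491.10.
Bill 2, €1280: deductible met; 30% of €1280 = €384. Patient pays €384; OOP now €1875.10.
Bill 3, €309: deductible met; 30% of €309 = €92.70. Patient owes €92.70 (running OOP €1967.80).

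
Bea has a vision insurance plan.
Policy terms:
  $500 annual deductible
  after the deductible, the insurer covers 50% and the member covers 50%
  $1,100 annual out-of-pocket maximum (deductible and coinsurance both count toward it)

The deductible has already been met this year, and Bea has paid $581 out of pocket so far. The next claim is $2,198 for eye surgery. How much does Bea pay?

$519

With the deductible met, the entire $2,198 is subject to coinsurance.
Coinsurance: $2,198 × 50% = $1,099.
That would bring total out-of-pocket to $1,680, past the $1,100 cap. The member is capped at $1,100 − $581 = $519 on this claim.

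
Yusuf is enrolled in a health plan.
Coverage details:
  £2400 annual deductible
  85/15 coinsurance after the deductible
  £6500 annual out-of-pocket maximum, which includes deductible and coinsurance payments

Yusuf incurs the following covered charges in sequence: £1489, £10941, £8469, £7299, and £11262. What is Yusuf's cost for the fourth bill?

£1094.85

Claim 1 — £1489: all of it applies to the deductible. Cost to patient: £1489. OOP to date £1489.
Claim 2 — £10941: £911 finishes the deductible; £10030 goes to coinsurance; patient's 15% is £1504.50. Cost to patient: £2415.50. OOP to date £3904.50.
Claim 3 — £8469: deductible met; 15% of £8469 = £1270.35. Patient owes £1270.35 (running OOP £5174.85).
Claim 4 — £7299: deductible already satisfied, so patient's share is 15% × £7299 = £1094.85. Patient owes £1094.85 (running OOP £6269.70).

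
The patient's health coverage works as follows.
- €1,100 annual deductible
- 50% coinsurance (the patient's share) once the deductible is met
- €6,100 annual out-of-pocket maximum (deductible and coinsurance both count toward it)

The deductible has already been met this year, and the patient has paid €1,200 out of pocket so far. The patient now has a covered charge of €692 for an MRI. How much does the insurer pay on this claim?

With the deductible met, the entire €692 is subject to coinsurance.
Coinsurance: €692 × 50% = €346.
Cumulative spending €1,200 + €346 = €1,546 stays under the €6,100 maximum.
The insurer covers the remainder: €692 − €346 = €346.

€346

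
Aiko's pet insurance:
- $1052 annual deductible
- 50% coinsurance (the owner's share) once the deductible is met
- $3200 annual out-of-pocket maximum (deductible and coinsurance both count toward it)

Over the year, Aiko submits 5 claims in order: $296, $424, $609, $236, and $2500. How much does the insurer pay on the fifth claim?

Claim 1 ($296): entire amount goes to the deductible. Owner pays $296; OOP now $296. Insurer: $296 − $296 = $0.
Claim 2 ($424): entire amount goes to the deductible. Cost to owner: $424. OOP to date $720. Insurer: $424 − $424 = $0.
Claim 3 ($609): $332 to deductible, leaving $277; owner's 50% is $138.50. Owner owes $470.50 (running OOP $1190.50). Plan pays $609 − $470.50 = $138.50.
Claim 4 ($236): deductible met; 50% of $236 = $118. Owner owes $118 (running OOP $1308.50). Plan pays $236 − $118 = $118.
Claim 5 ($2500): 50% coinsurance on $2500 = $1250. Owner pays $1250; OOP now $2558.50. Plan pays $2500 − $1250 = $1250.

$1250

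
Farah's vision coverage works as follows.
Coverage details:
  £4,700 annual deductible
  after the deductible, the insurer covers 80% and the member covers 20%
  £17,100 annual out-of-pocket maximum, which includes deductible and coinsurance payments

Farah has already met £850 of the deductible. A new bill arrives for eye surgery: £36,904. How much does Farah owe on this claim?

£850 of the £4,700 deductible is already met, leaving £3,850.
That leaves £36,904 − £3,850 = £33,054 for coinsurance.
20% of £33,054 = £6,610.80 falls to the member.
That puts the member's cost at £3,850 + £6,610.80 = £10,460.80 before any cap.
Year-to-date out-of-pocket becomes £850 + £10,460.80 = £11,310.80, still under the £17,100 maximum, so no cap applies.

£10,460.80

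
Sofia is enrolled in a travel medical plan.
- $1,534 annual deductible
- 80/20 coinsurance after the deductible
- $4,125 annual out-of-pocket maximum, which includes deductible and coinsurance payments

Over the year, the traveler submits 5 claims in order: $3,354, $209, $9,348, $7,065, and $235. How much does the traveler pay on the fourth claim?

$315.60

Claim 1 — $3,354: $1,534 finishes the deductible; $1,820 goes to coinsurance; traveler's 20% is $364. Cost to traveler: $1,898. OOP to date $1,898.
Claim 2 — $209: deductible met; 20% of $209 = $41.80. Traveler pays $41.80; OOP now $1,939.80.
Claim 3 — $9,348: deductible already satisfied, so traveler's share is 20% × $9,348 = $1,869.60. Traveler pays $1,869.60; OOP now $3,809.40.
Claim 4 — $7,065: deductible already satisfied, so traveler's share is 20% × $7,065 = $1,413. OOP would hit $5,222.40 > $4,125, so the cap limits the traveler to $4,125 − $3,809.40 = $315.60.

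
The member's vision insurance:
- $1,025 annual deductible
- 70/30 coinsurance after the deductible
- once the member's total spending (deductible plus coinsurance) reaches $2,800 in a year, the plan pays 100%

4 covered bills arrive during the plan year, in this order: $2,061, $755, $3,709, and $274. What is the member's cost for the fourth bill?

$82.20

Bill 1, $2,061: deductible takes $1,025, $1,036 remains; coinsurance $1,036 × 30% = $310.80. Cost to member: $1,335.80. OOP to date $1,335.80.
Bill 2, $755: 30% coinsurance on $755 = $226.50. Member owes $226.50 (running OOP $1,562.30).
Bill 3, $3,709: 30% coinsurance on $3,709 = $1,112.70. Member pays $1,112.70; OOP now $2,675.
Bill 4, $274: 30% coinsurance on $274 = $82.20. Member pays $82.20; OOP now $2,757.20.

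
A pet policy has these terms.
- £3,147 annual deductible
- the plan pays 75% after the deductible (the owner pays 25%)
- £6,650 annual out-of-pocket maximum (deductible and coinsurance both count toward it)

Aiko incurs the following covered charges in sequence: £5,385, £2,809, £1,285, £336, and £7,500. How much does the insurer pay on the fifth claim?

Claim 1 (£5,385): deductible takes £3,147, £2,238 remains; 25% of £2,238 = £559.50. Owner pays £3,706.50; OOP now £3,706.50. Insurer: £5,385 − £3,706.50 = £1,678.50.
Claim 2 (£2,809): 25% coinsurance on £2,809 = £702.25. Owner owes £702.25 (running OOP £4,408.75). Plan pays £2,809 − £702.25 = £2,106.75.
Claim 3 (£1,285): deductible met; 25% of £1,285 = £321.25. Owner owes £321.25 (running OOP £4,730). Plan pays £1,285 − £321.25 = £963.75.
Claim 4 (£336): 25% coinsurance on £336 = £84. Owner owes £84 (running OOP £4,814). Plan pays £336 − £84 = £252.
Claim 5 (£7,500): 25% coinsurance on £7,500 = £1,875. That would push OOP to £6,689, over the £6,650 cap, so owner pays £6,650 − £4,814 = £1,836. Insurer: £7,500 − £1,836 = £5,664.

£5,664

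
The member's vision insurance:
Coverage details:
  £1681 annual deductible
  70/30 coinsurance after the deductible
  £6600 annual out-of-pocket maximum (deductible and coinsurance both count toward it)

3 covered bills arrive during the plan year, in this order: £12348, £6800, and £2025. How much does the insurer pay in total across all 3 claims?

Claim 1 — £12348: deductible takes £1681, £10667 remains; 30% of £10667 = £3200.10. Member owes £4881.10 (running OOP £4881.10). Plan pays £12348 − £4881.10 = £7466.90.
Claim 2 — £6800: deductible already satisfied, so member's share is 30% × £6800 = £2040. That would push OOP to £6921.10, over the £6600 cap, so member pays £6600 − £4881.10 = £1718.90. Insurer: £6800 − £1718.90 = £5081.10.
Claim 3 — £2025: deductible met; 30% of £2025 = £607.50. That would push OOP to £7207.50, over the £6600 cap, so member pays £6600 − £6600 = £0. Insurer: £2025 − £0 = £2025.
Insurer total = bills − member's total = £21173 − £6600 = £14573.

£14573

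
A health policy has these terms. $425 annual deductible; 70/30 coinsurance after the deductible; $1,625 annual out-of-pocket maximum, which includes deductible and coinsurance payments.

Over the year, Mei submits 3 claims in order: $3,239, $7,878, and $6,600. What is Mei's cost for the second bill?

Claim 1 — $3,239: $425 to deductible, leaving $2,814; coinsurance $2,814 × 30% = $844.20. Patient pays $1,269.20; OOP now $1,269.20.
Claim 2 — $7,878: deductible met; 30% of $7,878 = $2,363.40. That would push OOP to $3,632.60, over the $1,625 cap, so patient pays $1,625 − $1,269.20 = $355.80.

$355.80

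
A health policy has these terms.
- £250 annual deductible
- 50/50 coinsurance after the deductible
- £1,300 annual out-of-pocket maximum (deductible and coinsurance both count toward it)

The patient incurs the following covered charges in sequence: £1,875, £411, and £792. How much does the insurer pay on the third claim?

Claim 1 (£1,875): £250 to deductible, leaving £1,625; patient's 50% is £812.50. Cost to patient: £1,062.50. OOP to date £1,062.50. Plan pays £1,875 − £1,062.50 = £812.50.
Claim 2 (£411): 50% coinsurance on £411 = £205.50. Patient pays £205.50; OOP now £1,268. Plan pays £411 − £205.50 = £205.50.
Claim 3 (£792): deductible met; 50% of £792 = £396. That would push OOP to £1,664, over the £1,300 cap, so patient pays £1,300 − £1,268 = £32. Plan pays £792 − £32 = £760.

£760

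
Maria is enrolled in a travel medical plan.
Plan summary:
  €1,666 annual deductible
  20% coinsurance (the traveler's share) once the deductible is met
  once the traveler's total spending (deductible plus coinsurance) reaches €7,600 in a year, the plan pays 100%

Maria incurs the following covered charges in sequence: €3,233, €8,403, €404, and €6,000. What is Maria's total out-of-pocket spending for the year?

Claim 1 — €3,233: €1,666 to deductible, leaving €1,567; traveler's 20% is €313.40. Traveler owes €1,979.40 (running OOP €1,979.40).
Claim 2 — €8,403: 20% coinsurance on €8,403 = €1,680.60. Traveler owes €1,680.60 (running OOP €3,660).
Claim 3 — €404: deductible already satisfied, so traveler's share is 20% × €404 = €80.80. Cost to traveler: €80.80. OOP to date €3,740.80.
Claim 4 — €6,000: deductible met; 20% of €6,000 = €1,200. Traveler owes €1,200 (running OOP €4,940.80).
Total paid by the traveler: €1,979.40 + €1,680.60 + €80.80 + €1,200 = €4,940.80.

€4,940.80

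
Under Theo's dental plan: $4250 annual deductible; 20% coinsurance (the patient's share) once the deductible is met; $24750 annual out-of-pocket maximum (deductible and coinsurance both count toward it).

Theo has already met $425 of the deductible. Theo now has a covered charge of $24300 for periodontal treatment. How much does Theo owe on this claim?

$7920

Remaining deductible: $4250 − $425 = $3825.
After the $3825 deductible portion, $24300 − $3825 = $20475 is subject to coinsurance.
Patient's 20% share of $20475 is $4095.
That puts the patient's cost at $3825 + $4095 = $7920 before any cap.
Total out-of-pocket so far would be $425 + $7920 = $8345, below the $24750 cap — no reduction.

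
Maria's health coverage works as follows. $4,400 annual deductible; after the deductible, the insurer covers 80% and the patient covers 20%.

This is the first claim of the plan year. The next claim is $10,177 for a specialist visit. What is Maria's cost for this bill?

$5,555.40

Deductible not yet touched, so the first $4,400 of the bill goes to the deductible.
The remaining $5,777 (= $10,177 − $4,400) moves to coinsurance.
Patient's 20% share of $5,777 is $1,155.40.
So the patient owes $4,400 + $1,155.40 = $5,555.40.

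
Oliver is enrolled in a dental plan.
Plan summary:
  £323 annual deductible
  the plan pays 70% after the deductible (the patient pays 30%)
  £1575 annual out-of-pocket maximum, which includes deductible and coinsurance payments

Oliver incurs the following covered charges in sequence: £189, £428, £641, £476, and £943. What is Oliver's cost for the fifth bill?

Bill 1, £189: all of it applies to the deductible. Patient pays £189; OOP now £189.
Bill 2, £428: deductible takes £134, £294 remains; patient's 30% is £88.20. Patient owes £222.20 (running OOP £411.20).
Bill 3, £641: deductible already satisfied, so patient's share is 30% × £641 = £192.30. Patient owes £192.30 (running OOP £603.50).
Bill 4, £476: deductible already satisfied, so patient's share is 30% × £476 = £142.80. Cost to patient: £142.80. OOP to date £746.30.
Bill 5, £943: deductible already satisfied, so patient's share is 30% × £943 = £282.90. Patient owes £282.90 (running OOP £1029.20).

£282.90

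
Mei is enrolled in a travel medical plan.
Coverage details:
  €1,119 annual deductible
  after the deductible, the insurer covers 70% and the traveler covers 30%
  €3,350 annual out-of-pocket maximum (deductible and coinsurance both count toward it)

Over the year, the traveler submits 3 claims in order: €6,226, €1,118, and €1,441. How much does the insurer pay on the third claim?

#1 (€6,226): €1,119 to deductible, leaving €5,107; 30% of €5,107 = €1,532.10. Traveler pays €2,651.10; OOP now €2,651.10. Plan pays €6,226 − €2,651.10 = €3,574.90.
#2 (€1,118): deductible met; 30% of €1,118 = €335.40. Cost to traveler: €335.40. OOP to date €2,986.50. Plan pays €1,118 − €335.40 = €782.60.
#3 (€1,441): deductible met; 30% of €1,441 = €432.30. Adding that to €2,986.50 gives €3,418.80, past the €3,350 cap; traveler pays only €3,350 − €2,986.50 = €363.50. Insurer: €1,441 − €363.50 = €1,077.50.

€1,077.50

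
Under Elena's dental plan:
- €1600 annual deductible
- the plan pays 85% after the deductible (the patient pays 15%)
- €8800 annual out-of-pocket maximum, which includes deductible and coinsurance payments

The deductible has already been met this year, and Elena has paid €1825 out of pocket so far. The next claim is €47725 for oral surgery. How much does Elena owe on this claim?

With the deductible met, the entire €47725 is subject to coinsurance.
15% of €47725 = €7158.75 falls to the patient.
Adding €7158.75 to the €1825 already spent would give €8983.75, which exceeds the €8800 cap; the patient pays just €8800 − €1825 = €6975.

€6975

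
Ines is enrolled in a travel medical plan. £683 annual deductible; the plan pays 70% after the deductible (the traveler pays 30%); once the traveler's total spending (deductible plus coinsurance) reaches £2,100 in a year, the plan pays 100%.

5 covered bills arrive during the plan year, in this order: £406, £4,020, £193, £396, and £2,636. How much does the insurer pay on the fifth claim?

#1 (£406): fully absorbed by the deductible. Traveler pays £406; OOP now £406. Insurer: £406 − £406 = £0.
#2 (£4,020): £277 to deductible, leaving £3,743; coinsurance £3,743 × 30% = £1,122.90. Traveler owes £1,399.90 (running OOP £1,805.90). Insurer: £4,020 − £1,399.90 = £2,620.10.
#3 (£193): deductible met; 30% of £193 = £57.90. Cost to traveler: £57.90. OOP to date £1,863.80. Plan pays £193 − £57.90 = £135.10.
#4 (£396): deductible met; 30% of £396 = £118.80. Traveler pays £118.80; OOP now £1,982.60. Insurer: £396 − £118.80 = £277.20.
#5 (£2,636): 30% coinsurance on £2,636 = £790.80. That would push OOP to £2,773.40, over the £2,100 cap, so traveler pays £2,100 − £1,982.60 = £117.40. Plan pays £2,636 − £117.40 = £2,518.60.

£2,518.60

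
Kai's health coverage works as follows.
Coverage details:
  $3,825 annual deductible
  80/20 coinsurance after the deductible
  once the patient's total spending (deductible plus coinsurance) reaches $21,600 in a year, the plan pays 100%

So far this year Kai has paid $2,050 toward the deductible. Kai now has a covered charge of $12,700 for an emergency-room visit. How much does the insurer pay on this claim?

Remaining deductible: $3,825 − $2,050 = $1,775.
That leaves $12,700 − $1,775 = $10,925 for coinsurance.
20% of $10,925 = $2,185 falls to the patient.
That puts the patient's cost at $1,775 + $2,185 = $3,960 before any cap.
Year-to-date out-of-pocket becomes $2,050 + $3,960 = $6,010, still under the $21,600 maximum, so no cap applies.
Insurer pays the balance: $12,700 − $3,960 = $8,740.

$8,740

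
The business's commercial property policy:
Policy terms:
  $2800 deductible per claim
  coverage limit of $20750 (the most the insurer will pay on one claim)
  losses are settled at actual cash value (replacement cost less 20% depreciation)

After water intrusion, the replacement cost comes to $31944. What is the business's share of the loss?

Actual cash value after 20% depreciation: $31944 × 80% = $25555.20.
Less the $2800 deductible: $25555.20 − $2800 = $22755.20.
$22755.20 exceeds the $20750 limit, so the insurer pays the limit: $20750.
The business bears the rest of the original loss: $31944 − $20750 = $11194.

$11194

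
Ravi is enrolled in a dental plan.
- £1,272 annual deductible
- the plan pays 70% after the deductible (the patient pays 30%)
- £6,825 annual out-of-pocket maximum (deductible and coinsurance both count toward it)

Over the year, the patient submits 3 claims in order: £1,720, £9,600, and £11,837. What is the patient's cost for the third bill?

Bill 1, £1,720: £1,272 finishes the deductible; £448 goes to coinsurance; patient's 30% is £134.40. Patient pays £1,406.40; OOP now £1,406.40.
Bill 2, £9,600: deductible met; 30% of £9,600 = £2,880. Patient owes £2,880 (running OOP £4,286.40).
Bill 3, £11,837: 30% coinsurance on £11,837 = £3,551.10. Adding that to £4,286.40 gives £7,837.50, past the £6,825 cap; patient pays only £6,825 − £4,286.40 = £2,538.60.

£2,538.60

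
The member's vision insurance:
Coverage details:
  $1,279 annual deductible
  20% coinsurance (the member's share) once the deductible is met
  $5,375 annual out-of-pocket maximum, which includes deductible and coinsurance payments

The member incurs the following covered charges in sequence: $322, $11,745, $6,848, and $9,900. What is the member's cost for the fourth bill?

Claim 1 ($322): fully absorbed by the deductible. Member owes $322 (running OOP $322).
Claim 2 ($11,745): deductible takes $957, $10,788 remains; member's 20% is $2,157.60. Cost to member: $3,114.60. OOP to date $3,436.60.
Claim 3 ($6,848): deductible met; 20% of $6,848 = $1,369.60. Member owes $1,369.60 (running OOP $4,806.20).
Claim 4 ($9,900): deductible met; 20% of $9,900 = $1,980. Adding that to $4,806.20 gives $6,786.20, past the $5,375 cap; member pays only $5,375 − $4,806.20 = $568.80.

$568.80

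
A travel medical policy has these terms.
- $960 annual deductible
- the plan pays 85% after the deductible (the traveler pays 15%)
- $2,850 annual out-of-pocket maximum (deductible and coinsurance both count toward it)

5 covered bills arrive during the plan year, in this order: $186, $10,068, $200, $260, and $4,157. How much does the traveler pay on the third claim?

Claim 1 ($186): fully absorbed by the deductible. Cost to traveler: $186. OOP to date $186.
Claim 2 ($10,068): deductible takes $774, $9,294 remains; 15% of $9,294 = $1,394.10. Traveler pays $2,168.10; OOP now $2,354.10.
Claim 3 ($200): deductible already satisfied, so traveler's share is 15% × $200 = $30. Traveler owes $30 (running OOP $2,384.10).

$30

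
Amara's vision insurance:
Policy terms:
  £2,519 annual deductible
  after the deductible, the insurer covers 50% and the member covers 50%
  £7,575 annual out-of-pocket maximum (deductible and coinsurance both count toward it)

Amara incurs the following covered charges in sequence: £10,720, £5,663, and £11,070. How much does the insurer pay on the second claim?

Claim 1 (£10,720): £2,519 to deductible, leaving £8,201; coinsurance £8,201 × 50% = £4,100.50. Member pays £6,619.50; OOP now £6,619.50. Insurer: £10,720 − £6,619.50 = £4,100.50.
Claim 2 (£5,663): deductible met; 50% of £5,663 = £2,831.50. That would push OOP to £9,451, over the £7,575 cap, so member pays £7,575 − £6,619.50 = £955.50. Insurer: £5,663 − £955.50 = £4,707.50.

£4,707.50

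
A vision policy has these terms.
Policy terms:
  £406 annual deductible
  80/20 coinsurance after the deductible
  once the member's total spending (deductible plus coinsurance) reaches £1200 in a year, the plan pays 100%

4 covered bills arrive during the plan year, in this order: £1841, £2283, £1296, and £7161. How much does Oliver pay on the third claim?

£50.40

Bill 1, £1841: deductible takes £406, £1435 remains; member's 20% is £287. Member pays £693; OOP now £693.
Bill 2, £2283: deductible met; 20% of £2283 = £456.60. Member owes £456.60 (running OOP £1149.60).
Bill 3, £1296: 20% coinsurance on £1296 = £259.20. That would push OOP to £1408.80, over the £1200 cap, so member pays £1200 − £1149.60 = £50.40.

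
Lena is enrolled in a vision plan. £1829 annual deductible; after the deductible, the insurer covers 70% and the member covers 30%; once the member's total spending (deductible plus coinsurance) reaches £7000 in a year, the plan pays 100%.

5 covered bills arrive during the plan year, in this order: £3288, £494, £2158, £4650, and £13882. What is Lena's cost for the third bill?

#1 (£3288): £1829 to deductible, leaving £1459; member's 30% is £437.70. Cost to member: £2266.70. OOP to date £2266.70.
#2 (£494): deductible already satisfied, so member's share is 30% × £494 = £148.20. Cost to member: £148.20. OOP to date £2414.90.
#3 (£2158): deductible met; 30% of £2158 = £647.40. Member pays £647.40; OOP now £3062.30.

£647.40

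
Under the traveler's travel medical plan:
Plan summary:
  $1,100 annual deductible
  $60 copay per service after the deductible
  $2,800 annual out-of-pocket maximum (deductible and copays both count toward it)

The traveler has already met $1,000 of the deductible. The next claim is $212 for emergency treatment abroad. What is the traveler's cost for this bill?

$1,000 of the $1,100 deductible is already met, leaving $100.
That leaves $212 − $100 = $112 for the copay.
Copay on this service: $60.
That puts the traveler's cost at $100 + $60 = $160 before any cap.
Year-to-date out-of-pocket becomes $1,000 + $160 = $1,160, still under the $2,800 maximum, so no cap applies.

$160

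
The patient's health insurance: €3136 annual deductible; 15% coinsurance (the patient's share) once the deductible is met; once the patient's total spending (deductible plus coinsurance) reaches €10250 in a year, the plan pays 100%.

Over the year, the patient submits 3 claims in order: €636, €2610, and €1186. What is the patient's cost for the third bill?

€177.90

Claim 1 (€636): entire amount goes to the deductible. Cost to patient: €636. OOP to date €636.
Claim 2 (€2610): €2500 finishes the deductible; €110 goes to coinsurance; coinsurance €110 × 15% = €16.50. Patient pays €2516.50; OOP now €3152.50.
Claim 3 (€1186): 15% coinsurance on €1186 = €177.90. Patient owes €177.90 (running OOP €3330.40).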